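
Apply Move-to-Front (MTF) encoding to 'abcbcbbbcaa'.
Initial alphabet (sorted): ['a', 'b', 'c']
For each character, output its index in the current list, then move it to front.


MTF encoding:
'a': index 0 in ['a', 'b', 'c'] -> ['a', 'b', 'c']
'b': index 1 in ['a', 'b', 'c'] -> ['b', 'a', 'c']
'c': index 2 in ['b', 'a', 'c'] -> ['c', 'b', 'a']
'b': index 1 in ['c', 'b', 'a'] -> ['b', 'c', 'a']
'c': index 1 in ['b', 'c', 'a'] -> ['c', 'b', 'a']
'b': index 1 in ['c', 'b', 'a'] -> ['b', 'c', 'a']
'b': index 0 in ['b', 'c', 'a'] -> ['b', 'c', 'a']
'b': index 0 in ['b', 'c', 'a'] -> ['b', 'c', 'a']
'c': index 1 in ['b', 'c', 'a'] -> ['c', 'b', 'a']
'a': index 2 in ['c', 'b', 'a'] -> ['a', 'c', 'b']
'a': index 0 in ['a', 'c', 'b'] -> ['a', 'c', 'b']


Output: [0, 1, 2, 1, 1, 1, 0, 0, 1, 2, 0]


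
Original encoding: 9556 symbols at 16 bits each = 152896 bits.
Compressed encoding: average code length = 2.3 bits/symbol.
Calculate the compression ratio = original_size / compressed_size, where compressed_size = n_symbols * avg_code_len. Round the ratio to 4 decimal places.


original_size = n_symbols * orig_bits = 9556 * 16 = 152896 bits
compressed_size = n_symbols * avg_code_len = 9556 * 2.3 = 21978.8 bits
ratio = original_size / compressed_size = 152896 / 21978.8 = 6.9565

Compression ratio = 6.9565


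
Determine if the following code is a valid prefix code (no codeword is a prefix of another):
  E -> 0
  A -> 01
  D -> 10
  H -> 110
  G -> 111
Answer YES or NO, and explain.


Checking each pair (does one codeword prefix another?):
  E='0' vs A='01': prefix -- VIOLATION

NO -- this is NOT a valid prefix code. E (0) is a prefix of A (01).


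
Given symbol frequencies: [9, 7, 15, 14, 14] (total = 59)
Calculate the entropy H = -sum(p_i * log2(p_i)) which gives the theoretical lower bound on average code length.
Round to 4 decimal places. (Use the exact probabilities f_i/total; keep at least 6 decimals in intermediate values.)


Per-symbol terms -p_i * log2(p_i) with p_i = f_i/59:
  p = 9/59 = 0.152542: log2(p) = -2.712718, -p*log2(p) = 0.413804
  p = 7/59 = 0.118644: log2(p) = -3.075288, -p*log2(p) = 0.364865
  p = 15/59 = 0.254237: log2(p) = -1.975752, -p*log2(p) = 0.502310
  p = 14/59 = 0.237288: log2(p) = -2.075288, -p*log2(p) = 0.492441
  p = 14/59 = 0.237288: log2(p) = -2.075288, -p*log2(p) = 0.492441
H = 0.413804 + 0.364865 + 0.502310 + 0.492441 + 0.492441 = 2.265861

H = 2.2659 bits/symbol


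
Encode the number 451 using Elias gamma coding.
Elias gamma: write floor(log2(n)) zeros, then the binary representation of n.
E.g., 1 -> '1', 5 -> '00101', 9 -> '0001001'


num_bits = floor(log2(451)) + 1 = 9
leading_zeros = num_bits - 1 = 8
binary(451) = 111000011

Elias gamma(451) = '00000000' + '111000011' = 00000000111000011 (17 bits)


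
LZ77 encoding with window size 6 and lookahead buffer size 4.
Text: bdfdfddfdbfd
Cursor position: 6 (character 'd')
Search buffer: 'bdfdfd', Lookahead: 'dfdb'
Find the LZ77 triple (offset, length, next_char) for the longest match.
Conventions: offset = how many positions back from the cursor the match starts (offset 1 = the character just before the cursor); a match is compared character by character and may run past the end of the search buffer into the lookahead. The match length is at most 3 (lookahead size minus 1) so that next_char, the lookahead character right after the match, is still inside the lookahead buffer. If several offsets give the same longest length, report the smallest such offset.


Try each offset into the search buffer:
  offset=1 (pos 5, char 'd'): match length 1
  offset=2 (pos 4, char 'f'): match length 0
  offset=3 (pos 3, char 'd'): match length 3
  offset=4 (pos 2, char 'f'): match length 0
  offset=5 (pos 1, char 'd'): match length 3
  offset=6 (pos 0, char 'b'): match length 0
Longest match has length 3, found at offsets 3, 5; take the smallest, offset 3.
next_char = character at position 6 + 3 = 9 -> 'b'

Best match: offset=3, length=3 (matching 'dfd' starting at position 3)
LZ77 triple: (3, 3, 'b')


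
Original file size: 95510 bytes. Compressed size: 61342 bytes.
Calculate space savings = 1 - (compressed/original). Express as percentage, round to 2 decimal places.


ratio = compressed/original = 61342/95510 = 0.642257
savings = 1 - ratio = 1 - 0.642257 = 0.357743
as a percentage: 0.357743 * 100 = 35.77%

Space savings = 1 - 61342/95510 = 35.77%


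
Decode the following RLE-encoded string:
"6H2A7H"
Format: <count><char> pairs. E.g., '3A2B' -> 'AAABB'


Expanding each <count><char> pair:
  6H -> 'HHHHHH'
  2A -> 'AA'
  7H -> 'HHHHHHH'

Decoded = HHHHHHAAHHHHHHH


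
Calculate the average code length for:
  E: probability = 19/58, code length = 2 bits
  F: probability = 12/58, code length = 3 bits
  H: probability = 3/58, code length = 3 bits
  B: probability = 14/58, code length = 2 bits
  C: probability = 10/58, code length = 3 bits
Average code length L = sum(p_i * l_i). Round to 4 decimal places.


Weighted contributions p_i * l_i:
  E: (19/58) * 2 = 38/58
  F: (12/58) * 3 = 36/58
  H: (3/58) * 3 = 9/58
  B: (14/58) * 2 = 28/58
  C: (10/58) * 3 = 30/58
Sum = (38 + 36 + 9 + 28 + 30)/58 = 141/58

L = 141/58 = 2.4310 bits/symbol


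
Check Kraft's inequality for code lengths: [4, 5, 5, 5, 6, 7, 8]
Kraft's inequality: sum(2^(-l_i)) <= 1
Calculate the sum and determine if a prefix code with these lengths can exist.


Sum = 2^(-4) + 2^(-5) + 2^(-5) + 2^(-5) + 2^(-6) + 2^(-7) + 2^(-8)
    = 0.0625 + 0.03125 + 0.03125 + 0.03125 + 0.015625 + 0.0078125 + 0.00390625
    = 47/256 = 0.18359375
Since 0.18359375 <= 1, Kraft's inequality IS satisfied.
A prefix code with these lengths CAN exist.

Kraft sum = 0.18359375. Satisfied.


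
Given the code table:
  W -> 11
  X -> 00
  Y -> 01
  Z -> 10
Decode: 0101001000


Decoding:
01 -> Y
01 -> Y
00 -> X
10 -> Z
00 -> X


Result: YYXZX


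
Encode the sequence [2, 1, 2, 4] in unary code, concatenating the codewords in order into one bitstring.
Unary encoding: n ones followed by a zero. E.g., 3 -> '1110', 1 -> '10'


Encode each number as n ones followed by a terminating 0:
  2 -> 110 (3 bits)
  1 -> 10 (2 bits)
  2 -> 110 (3 bits)
  4 -> 11110 (5 bits)
Total length = 3 + 2 + 3 + 5 = 13 bits.

Unary([2, 1, 2, 4]) = 1101011011110 (13 bits)


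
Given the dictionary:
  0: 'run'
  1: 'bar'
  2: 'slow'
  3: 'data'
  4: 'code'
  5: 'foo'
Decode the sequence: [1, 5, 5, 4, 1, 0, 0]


Look up each index in the dictionary:
  1 -> 'bar'
  5 -> 'foo'
  5 -> 'foo'
  4 -> 'code'
  1 -> 'bar'
  0 -> 'run'
  0 -> 'run'

Decoded: "bar foo foo code bar run run"


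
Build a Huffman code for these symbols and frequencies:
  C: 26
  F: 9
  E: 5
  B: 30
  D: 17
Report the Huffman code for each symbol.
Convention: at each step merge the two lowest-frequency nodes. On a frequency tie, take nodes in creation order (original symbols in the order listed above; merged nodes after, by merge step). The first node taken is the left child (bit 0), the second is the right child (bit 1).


Huffman tree construction:
Step 1: Merge E(5) + F(9) = 14
Step 2: Merge (E+F)(14) + D(17) = 31
Step 3: Merge C(26) + B(30) = 56
Step 4: Merge ((E+F)+D)(31) + (C+B)(56) = 87
Read each symbol's code off the tree from the root (left child = 0, right child = 1).

Codes:
  C: 10 (length 2)
  F: 001 (length 3)
  E: 000 (length 3)
  B: 11 (length 2)
  D: 01 (length 2)
Average code length: 188/87 = 2.1609 bits/symbol


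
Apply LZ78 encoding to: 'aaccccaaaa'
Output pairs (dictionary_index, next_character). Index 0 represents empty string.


LZ78 encoding steps:
Dictionary: {0: ''}
Step 1: w='' (idx 0), next='a' -> output (0, 'a'), add 'a' as idx 1
Step 2: w='a' (idx 1), next='c' -> output (1, 'c'), add 'ac' as idx 2
Step 3: w='' (idx 0), next='c' -> output (0, 'c'), add 'c' as idx 3
Step 4: w='c' (idx 3), next='c' -> output (3, 'c'), add 'cc' as idx 4
Step 5: w='a' (idx 1), next='a' -> output (1, 'a'), add 'aa' as idx 5
Step 6: w='aa' (idx 5), end of input -> output (5, '')


Encoded: [(0, 'a'), (1, 'c'), (0, 'c'), (3, 'c'), (1, 'a'), (5, '')]


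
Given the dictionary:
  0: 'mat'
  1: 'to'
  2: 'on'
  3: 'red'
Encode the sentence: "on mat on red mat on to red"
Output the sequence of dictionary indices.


Look up each word in the dictionary:
  'on' -> 2
  'mat' -> 0
  'on' -> 2
  'red' -> 3
  'mat' -> 0
  'on' -> 2
  'to' -> 1
  'red' -> 3

Encoded: [2, 0, 2, 3, 0, 2, 1, 3]


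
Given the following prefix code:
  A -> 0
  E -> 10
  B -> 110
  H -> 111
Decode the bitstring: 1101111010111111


Decoding step by step:
Bits 110 -> B
Bits 111 -> H
Bits 10 -> E
Bits 10 -> E
Bits 111 -> H
Bits 111 -> H


Decoded message: BHEEHH


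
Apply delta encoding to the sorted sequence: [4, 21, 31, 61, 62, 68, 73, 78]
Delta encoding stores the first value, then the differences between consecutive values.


First value: 4
Deltas:
  21 - 4 = 17
  31 - 21 = 10
  61 - 31 = 30
  62 - 61 = 1
  68 - 62 = 6
  73 - 68 = 5
  78 - 73 = 5


Delta encoded: [4, 17, 10, 30, 1, 6, 5, 5]


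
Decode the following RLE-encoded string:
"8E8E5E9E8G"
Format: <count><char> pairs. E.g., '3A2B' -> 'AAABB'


Expanding each <count><char> pair:
  8E -> 'EEEEEEEE'
  8E -> 'EEEEEEEE'
  5E -> 'EEEEE'
  9E -> 'EEEEEEEEE'
  8G -> 'GGGGGGGG'

Decoded = EEEEEEEEEEEEEEEEEEEEEEEEEEEEEEGGGGGGGG


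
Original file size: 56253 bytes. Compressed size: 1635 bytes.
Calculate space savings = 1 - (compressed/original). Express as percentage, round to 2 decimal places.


ratio = compressed/original = 1635/56253 = 0.029065
savings = 1 - ratio = 1 - 0.029065 = 0.970935
as a percentage: 0.970935 * 100 = 97.09%

Space savings = 1 - 1635/56253 = 97.09%


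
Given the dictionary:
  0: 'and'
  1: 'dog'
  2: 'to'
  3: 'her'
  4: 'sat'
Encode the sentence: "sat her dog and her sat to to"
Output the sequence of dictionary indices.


Look up each word in the dictionary:
  'sat' -> 4
  'her' -> 3
  'dog' -> 1
  'and' -> 0
  'her' -> 3
  'sat' -> 4
  'to' -> 2
  'to' -> 2

Encoded: [4, 3, 1, 0, 3, 4, 2, 2]


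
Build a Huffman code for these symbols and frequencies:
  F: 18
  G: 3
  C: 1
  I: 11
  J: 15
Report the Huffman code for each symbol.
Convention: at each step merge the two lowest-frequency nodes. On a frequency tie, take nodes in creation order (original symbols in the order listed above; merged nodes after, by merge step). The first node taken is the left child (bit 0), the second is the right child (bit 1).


Huffman tree construction:
Step 1: Merge C(1) + G(3) = 4
Step 2: Merge (C+G)(4) + I(11) = 15
Step 3: Merge J(15) + ((C+G)+I)(15) = 30
Step 4: Merge F(18) + (J+((C+G)+I))(30) = 48
Read each symbol's code off the tree from the root (left child = 0, right child = 1).

Codes:
  F: 0 (length 1)
  G: 1101 (length 4)
  C: 1100 (length 4)
  I: 111 (length 3)
  J: 10 (length 2)
Average code length: 97/48 = 2.0208 bits/symbol


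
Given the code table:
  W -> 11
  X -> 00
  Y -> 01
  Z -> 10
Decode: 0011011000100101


Decoding:
00 -> X
11 -> W
01 -> Y
10 -> Z
00 -> X
10 -> Z
01 -> Y
01 -> Y


Result: XWYZXZYY


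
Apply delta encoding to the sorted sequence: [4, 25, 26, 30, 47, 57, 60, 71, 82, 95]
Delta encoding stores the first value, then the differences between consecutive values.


First value: 4
Deltas:
  25 - 4 = 21
  26 - 25 = 1
  30 - 26 = 4
  47 - 30 = 17
  57 - 47 = 10
  60 - 57 = 3
  71 - 60 = 11
  82 - 71 = 11
  95 - 82 = 13


Delta encoded: [4, 21, 1, 4, 17, 10, 3, 11, 11, 13]


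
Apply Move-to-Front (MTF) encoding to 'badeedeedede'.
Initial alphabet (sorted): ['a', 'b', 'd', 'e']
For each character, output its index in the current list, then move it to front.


MTF encoding:
'b': index 1 in ['a', 'b', 'd', 'e'] -> ['b', 'a', 'd', 'e']
'a': index 1 in ['b', 'a', 'd', 'e'] -> ['a', 'b', 'd', 'e']
'd': index 2 in ['a', 'b', 'd', 'e'] -> ['d', 'a', 'b', 'e']
'e': index 3 in ['d', 'a', 'b', 'e'] -> ['e', 'd', 'a', 'b']
'e': index 0 in ['e', 'd', 'a', 'b'] -> ['e', 'd', 'a', 'b']
'd': index 1 in ['e', 'd', 'a', 'b'] -> ['d', 'e', 'a', 'b']
'e': index 1 in ['d', 'e', 'a', 'b'] -> ['e', 'd', 'a', 'b']
'e': index 0 in ['e', 'd', 'a', 'b'] -> ['e', 'd', 'a', 'b']
'd': index 1 in ['e', 'd', 'a', 'b'] -> ['d', 'e', 'a', 'b']
'e': index 1 in ['d', 'e', 'a', 'b'] -> ['e', 'd', 'a', 'b']
'd': index 1 in ['e', 'd', 'a', 'b'] -> ['d', 'e', 'a', 'b']
'e': index 1 in ['d', 'e', 'a', 'b'] -> ['e', 'd', 'a', 'b']


Output: [1, 1, 2, 3, 0, 1, 1, 0, 1, 1, 1, 1]


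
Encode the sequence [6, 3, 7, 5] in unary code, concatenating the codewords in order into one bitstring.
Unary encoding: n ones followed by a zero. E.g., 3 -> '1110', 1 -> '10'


Encode each number as n ones followed by a terminating 0:
  6 -> 1111110 (7 bits)
  3 -> 1110 (4 bits)
  7 -> 11111110 (8 bits)
  5 -> 111110 (6 bits)
Total length = 7 + 4 + 8 + 6 = 25 bits.

Unary([6, 3, 7, 5]) = 1111110111011111110111110 (25 bits)


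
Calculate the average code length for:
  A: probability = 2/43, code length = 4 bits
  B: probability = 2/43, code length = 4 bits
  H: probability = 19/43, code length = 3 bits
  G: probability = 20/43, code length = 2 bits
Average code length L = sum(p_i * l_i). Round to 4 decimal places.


Weighted contributions p_i * l_i:
  A: (2/43) * 4 = 8/43
  B: (2/43) * 4 = 8/43
  H: (19/43) * 3 = 57/43
  G: (20/43) * 2 = 40/43
Sum = (8 + 8 + 57 + 40)/43 = 113/43

L = 113/43 = 2.6279 bits/symbol


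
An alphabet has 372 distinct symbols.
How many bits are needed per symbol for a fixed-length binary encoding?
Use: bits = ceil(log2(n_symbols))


log2(372) = 8.5392
Bracket: 2^8 = 256 < 372 <= 2^9 = 512
So ceil(log2(372)) = 9

bits = ceil(log2(372)) = ceil(8.5392) = 9 bits


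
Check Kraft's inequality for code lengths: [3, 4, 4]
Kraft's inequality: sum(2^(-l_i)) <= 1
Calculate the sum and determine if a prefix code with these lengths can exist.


Sum = 2^(-3) + 2^(-4) + 2^(-4)
    = 0.125 + 0.0625 + 0.0625
    = 4/16 = 0.25
Since 0.25 <= 1, Kraft's inequality IS satisfied.
A prefix code with these lengths CAN exist.

Kraft sum = 0.25. Satisfied.


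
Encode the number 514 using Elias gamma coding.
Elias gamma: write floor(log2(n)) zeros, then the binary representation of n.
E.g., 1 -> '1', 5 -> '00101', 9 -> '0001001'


num_bits = floor(log2(514)) + 1 = 10
leading_zeros = num_bits - 1 = 9
binary(514) = 1000000010

Elias gamma(514) = '000000000' + '1000000010' = 0000000001000000010 (19 bits)


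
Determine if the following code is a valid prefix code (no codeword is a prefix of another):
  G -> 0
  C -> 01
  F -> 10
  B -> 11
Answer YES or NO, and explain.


Checking each pair (does one codeword prefix another?):
  G='0' vs C='01': prefix -- VIOLATION

NO -- this is NOT a valid prefix code. G (0) is a prefix of C (01).


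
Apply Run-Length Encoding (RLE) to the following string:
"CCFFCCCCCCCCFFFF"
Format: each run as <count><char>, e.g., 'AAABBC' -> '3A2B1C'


Scanning runs left to right:
  i=0: run of 'C' x 2 -> '2C'
  i=2: run of 'F' x 2 -> '2F'
  i=4: run of 'C' x 8 -> '8C'
  i=12: run of 'F' x 4 -> '4F'

RLE = 2C2F8C4F


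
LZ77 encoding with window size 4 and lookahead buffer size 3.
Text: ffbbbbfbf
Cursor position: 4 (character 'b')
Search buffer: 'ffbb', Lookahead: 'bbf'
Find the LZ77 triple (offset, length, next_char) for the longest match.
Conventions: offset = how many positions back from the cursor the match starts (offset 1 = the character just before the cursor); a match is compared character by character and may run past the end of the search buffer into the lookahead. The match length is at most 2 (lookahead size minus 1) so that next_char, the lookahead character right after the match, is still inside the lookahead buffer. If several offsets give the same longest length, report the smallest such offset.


Try each offset into the search buffer:
  offset=1 (pos 3, char 'b'): match length 2
  offset=2 (pos 2, char 'b'): match length 2
  offset=3 (pos 1, char 'f'): match length 0
  offset=4 (pos 0, char 'f'): match length 0
Longest match has length 2, found at offsets 1, 2; take the smallest, offset 1.
next_char = character at position 4 + 2 = 6 -> 'f'

Best match: offset=1, length=2 (matching 'bb' starting at position 3)
LZ77 triple: (1, 2, 'f')


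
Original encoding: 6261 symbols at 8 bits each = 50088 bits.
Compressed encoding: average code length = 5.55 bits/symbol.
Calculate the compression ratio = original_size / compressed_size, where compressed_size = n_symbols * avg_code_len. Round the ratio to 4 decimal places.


original_size = n_symbols * orig_bits = 6261 * 8 = 50088 bits
compressed_size = n_symbols * avg_code_len = 6261 * 5.55 = 34748.55 bits
ratio = original_size / compressed_size = 50088 / 34748.55 = 1.4414

Compression ratio = 1.4414


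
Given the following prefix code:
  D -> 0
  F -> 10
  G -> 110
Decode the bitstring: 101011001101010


Decoding step by step:
Bits 10 -> F
Bits 10 -> F
Bits 110 -> G
Bits 0 -> D
Bits 110 -> G
Bits 10 -> F
Bits 10 -> F


Decoded message: FFGDGFF


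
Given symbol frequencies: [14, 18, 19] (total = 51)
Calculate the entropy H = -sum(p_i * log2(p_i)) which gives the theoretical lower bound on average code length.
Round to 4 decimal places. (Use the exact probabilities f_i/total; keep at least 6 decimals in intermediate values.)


Per-symbol terms -p_i * log2(p_i) with p_i = f_i/51:
  p = 14/51 = 0.274510: log2(p) = -1.865070, -p*log2(p) = 0.511980
  p = 18/51 = 0.352941: log2(p) = -1.502500, -p*log2(p) = 0.530294
  p = 19/51 = 0.372549: log2(p) = -1.424498, -p*log2(p) = 0.530695
H = 0.511980 + 0.530294 + 0.530695 = 1.572969

H = 1.573 bits/symbol


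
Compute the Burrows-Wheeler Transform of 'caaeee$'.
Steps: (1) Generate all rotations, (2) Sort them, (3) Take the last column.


Rotations (sorted):
  0: $caaeee -> last char: e
  1: aaeee$c -> last char: c
  2: aeee$ca -> last char: a
  3: caaeee$ -> last char: $
  4: e$caaee -> last char: e
  5: ee$caae -> last char: e
  6: eee$caa -> last char: a


BWT = eca$eea


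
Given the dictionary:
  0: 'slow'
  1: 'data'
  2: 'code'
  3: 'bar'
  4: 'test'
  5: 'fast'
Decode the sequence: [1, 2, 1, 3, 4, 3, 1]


Look up each index in the dictionary:
  1 -> 'data'
  2 -> 'code'
  1 -> 'data'
  3 -> 'bar'
  4 -> 'test'
  3 -> 'bar'
  1 -> 'data'

Decoded: "data code data bar test bar data"


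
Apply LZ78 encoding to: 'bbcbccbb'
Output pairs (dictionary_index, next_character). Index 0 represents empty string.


LZ78 encoding steps:
Dictionary: {0: ''}
Step 1: w='' (idx 0), next='b' -> output (0, 'b'), add 'b' as idx 1
Step 2: w='b' (idx 1), next='c' -> output (1, 'c'), add 'bc' as idx 2
Step 3: w='bc' (idx 2), next='c' -> output (2, 'c'), add 'bcc' as idx 3
Step 4: w='b' (idx 1), next='b' -> output (1, 'b'), add 'bb' as idx 4


Encoded: [(0, 'b'), (1, 'c'), (2, 'c'), (1, 'b')]


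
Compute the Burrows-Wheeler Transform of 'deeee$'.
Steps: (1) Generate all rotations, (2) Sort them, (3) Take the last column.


Rotations (sorted):
  0: $deeee -> last char: e
  1: deeee$ -> last char: $
  2: e$deee -> last char: e
  3: ee$dee -> last char: e
  4: eee$de -> last char: e
  5: eeee$d -> last char: d


BWT = e$eeed


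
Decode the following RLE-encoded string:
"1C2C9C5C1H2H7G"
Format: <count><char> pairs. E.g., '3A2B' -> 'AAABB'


Expanding each <count><char> pair:
  1C -> 'C'
  2C -> 'CC'
  9C -> 'CCCCCCCCC'
  5C -> 'CCCCC'
  1H -> 'H'
  2H -> 'HH'
  7G -> 'GGGGGGG'

Decoded = CCCCCCCCCCCCCCCCCHHHGGGGGGG


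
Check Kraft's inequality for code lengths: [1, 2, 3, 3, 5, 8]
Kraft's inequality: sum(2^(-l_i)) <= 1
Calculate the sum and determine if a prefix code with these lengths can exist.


Sum = 2^(-1) + 2^(-2) + 2^(-3) + 2^(-3) + 2^(-5) + 2^(-8)
    = 0.5 + 0.25 + 0.125 + 0.125 + 0.03125 + 0.00390625
    = 265/256 = 1.03515625
Since 1.03515625 > 1, Kraft's inequality is NOT satisfied.
A prefix code with these lengths CANNOT exist.

Kraft sum = 1.03515625. Not satisfied.


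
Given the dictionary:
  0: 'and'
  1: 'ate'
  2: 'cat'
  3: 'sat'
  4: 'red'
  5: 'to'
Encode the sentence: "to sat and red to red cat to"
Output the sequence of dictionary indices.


Look up each word in the dictionary:
  'to' -> 5
  'sat' -> 3
  'and' -> 0
  'red' -> 4
  'to' -> 5
  'red' -> 4
  'cat' -> 2
  'to' -> 5

Encoded: [5, 3, 0, 4, 5, 4, 2, 5]


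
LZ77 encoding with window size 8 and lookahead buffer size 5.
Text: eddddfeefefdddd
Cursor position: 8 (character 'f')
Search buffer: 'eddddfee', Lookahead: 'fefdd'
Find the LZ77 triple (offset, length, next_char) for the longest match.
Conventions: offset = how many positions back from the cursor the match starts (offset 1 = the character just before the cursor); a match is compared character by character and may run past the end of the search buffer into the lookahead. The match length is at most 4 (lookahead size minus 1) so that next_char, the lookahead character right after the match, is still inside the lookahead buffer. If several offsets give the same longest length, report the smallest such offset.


Try each offset into the search buffer:
  offset=1 (pos 7, char 'e'): match length 0
  offset=2 (pos 6, char 'e'): match length 0
  offset=3 (pos 5, char 'f'): match length 2
  offset=4 (pos 4, char 'd'): match length 0
  offset=5 (pos 3, char 'd'): match length 0
  offset=6 (pos 2, char 'd'): match length 0
  offset=7 (pos 1, char 'd'): match length 0
  offset=8 (pos 0, char 'e'): match length 0
Longest match has length 2 at offset 3.
next_char = character at position 8 + 2 = 10 -> 'f'

Best match: offset=3, length=2 (matching 'fe' starting at position 5)
LZ77 triple: (3, 2, 'f')


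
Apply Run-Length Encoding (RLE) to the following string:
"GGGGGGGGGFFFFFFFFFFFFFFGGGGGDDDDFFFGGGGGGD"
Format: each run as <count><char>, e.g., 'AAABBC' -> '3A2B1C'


Scanning runs left to right:
  i=0: run of 'G' x 9 -> '9G'
  i=9: run of 'F' x 14 -> '14F'
  i=23: run of 'G' x 5 -> '5G'
  i=28: run of 'D' x 4 -> '4D'
  i=32: run of 'F' x 3 -> '3F'
  i=35: run of 'G' x 6 -> '6G'
  i=41: run of 'D' x 1 -> '1D'

RLE = 9G14F5G4D3F6G1D


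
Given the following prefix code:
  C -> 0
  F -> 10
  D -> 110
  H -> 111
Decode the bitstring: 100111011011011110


Decoding step by step:
Bits 10 -> F
Bits 0 -> C
Bits 111 -> H
Bits 0 -> C
Bits 110 -> D
Bits 110 -> D
Bits 111 -> H
Bits 10 -> F


Decoded message: FCHCDDHF


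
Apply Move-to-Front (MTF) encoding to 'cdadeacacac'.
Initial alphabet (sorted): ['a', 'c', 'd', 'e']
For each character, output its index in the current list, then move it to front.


MTF encoding:
'c': index 1 in ['a', 'c', 'd', 'e'] -> ['c', 'a', 'd', 'e']
'd': index 2 in ['c', 'a', 'd', 'e'] -> ['d', 'c', 'a', 'e']
'a': index 2 in ['d', 'c', 'a', 'e'] -> ['a', 'd', 'c', 'e']
'd': index 1 in ['a', 'd', 'c', 'e'] -> ['d', 'a', 'c', 'e']
'e': index 3 in ['d', 'a', 'c', 'e'] -> ['e', 'd', 'a', 'c']
'a': index 2 in ['e', 'd', 'a', 'c'] -> ['a', 'e', 'd', 'c']
'c': index 3 in ['a', 'e', 'd', 'c'] -> ['c', 'a', 'e', 'd']
'a': index 1 in ['c', 'a', 'e', 'd'] -> ['a', 'c', 'e', 'd']
'c': index 1 in ['a', 'c', 'e', 'd'] -> ['c', 'a', 'e', 'd']
'a': index 1 in ['c', 'a', 'e', 'd'] -> ['a', 'c', 'e', 'd']
'c': index 1 in ['a', 'c', 'e', 'd'] -> ['c', 'a', 'e', 'd']


Output: [1, 2, 2, 1, 3, 2, 3, 1, 1, 1, 1]


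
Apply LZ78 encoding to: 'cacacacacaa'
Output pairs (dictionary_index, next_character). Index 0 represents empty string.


LZ78 encoding steps:
Dictionary: {0: ''}
Step 1: w='' (idx 0), next='c' -> output (0, 'c'), add 'c' as idx 1
Step 2: w='' (idx 0), next='a' -> output (0, 'a'), add 'a' as idx 2
Step 3: w='c' (idx 1), next='a' -> output (1, 'a'), add 'ca' as idx 3
Step 4: w='ca' (idx 3), next='c' -> output (3, 'c'), add 'cac' as idx 4
Step 5: w='a' (idx 2), next='c' -> output (2, 'c'), add 'ac' as idx 5
Step 6: w='a' (idx 2), next='a' -> output (2, 'a'), add 'aa' as idx 6


Encoded: [(0, 'c'), (0, 'a'), (1, 'a'), (3, 'c'), (2, 'c'), (2, 'a')]


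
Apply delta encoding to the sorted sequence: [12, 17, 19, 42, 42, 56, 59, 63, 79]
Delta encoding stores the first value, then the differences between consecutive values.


First value: 12
Deltas:
  17 - 12 = 5
  19 - 17 = 2
  42 - 19 = 23
  42 - 42 = 0
  56 - 42 = 14
  59 - 56 = 3
  63 - 59 = 4
  79 - 63 = 16


Delta encoded: [12, 5, 2, 23, 0, 14, 3, 4, 16]


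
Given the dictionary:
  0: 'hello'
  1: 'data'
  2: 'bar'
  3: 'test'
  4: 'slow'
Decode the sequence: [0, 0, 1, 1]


Look up each index in the dictionary:
  0 -> 'hello'
  0 -> 'hello'
  1 -> 'data'
  1 -> 'data'

Decoded: "hello hello data data"


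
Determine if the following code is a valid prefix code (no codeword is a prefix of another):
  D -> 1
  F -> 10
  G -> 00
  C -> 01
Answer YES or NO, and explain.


Checking each pair (does one codeword prefix another?):
  D='1' vs F='10': prefix -- VIOLATION

NO -- this is NOT a valid prefix code. D (1) is a prefix of F (10).


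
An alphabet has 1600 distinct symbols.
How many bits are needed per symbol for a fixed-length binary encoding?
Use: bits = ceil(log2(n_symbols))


log2(1600) = 10.6439
Bracket: 2^10 = 1024 < 1600 <= 2^11 = 2048
So ceil(log2(1600)) = 11

bits = ceil(log2(1600)) = ceil(10.6439) = 11 bits


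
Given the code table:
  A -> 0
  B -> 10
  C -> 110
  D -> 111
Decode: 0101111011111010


Decoding:
0 -> A
10 -> B
111 -> D
10 -> B
111 -> D
110 -> C
10 -> B


Result: ABDBDCB


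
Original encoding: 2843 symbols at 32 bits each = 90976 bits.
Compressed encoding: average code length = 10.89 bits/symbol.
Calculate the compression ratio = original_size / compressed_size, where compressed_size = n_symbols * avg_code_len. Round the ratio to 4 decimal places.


original_size = n_symbols * orig_bits = 2843 * 32 = 90976 bits
compressed_size = n_symbols * avg_code_len = 2843 * 10.89 = 30960.27 bits
ratio = original_size / compressed_size = 90976 / 30960.27 = 2.9385

Compression ratio = 2.9385


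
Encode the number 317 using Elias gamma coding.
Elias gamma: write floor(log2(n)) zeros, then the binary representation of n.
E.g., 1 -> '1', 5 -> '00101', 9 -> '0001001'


num_bits = floor(log2(317)) + 1 = 9
leading_zeros = num_bits - 1 = 8
binary(317) = 100111101

Elias gamma(317) = '00000000' + '100111101' = 00000000100111101 (17 bits)


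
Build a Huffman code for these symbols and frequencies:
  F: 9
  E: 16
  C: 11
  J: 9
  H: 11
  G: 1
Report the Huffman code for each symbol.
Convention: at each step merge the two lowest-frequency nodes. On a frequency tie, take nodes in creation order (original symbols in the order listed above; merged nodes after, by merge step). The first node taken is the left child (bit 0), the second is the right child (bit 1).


Huffman tree construction:
Step 1: Merge G(1) + F(9) = 10
Step 2: Merge J(9) + (G+F)(10) = 19
Step 3: Merge C(11) + H(11) = 22
Step 4: Merge E(16) + (J+(G+F))(19) = 35
Step 5: Merge (C+H)(22) + (E+(J+(G+F)))(35) = 57
Read each symbol's code off the tree from the root (left child = 0, right child = 1).

Codes:
  F: 1111 (length 4)
  E: 10 (length 2)
  C: 00 (length 2)
  J: 110 (length 3)
  H: 01 (length 2)
  G: 1110 (length 4)
Average code length: 143/57 = 2.5088 bits/symbol


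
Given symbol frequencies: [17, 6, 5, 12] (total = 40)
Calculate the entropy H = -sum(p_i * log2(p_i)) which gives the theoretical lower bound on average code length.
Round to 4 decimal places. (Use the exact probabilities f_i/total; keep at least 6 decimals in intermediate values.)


Per-symbol terms -p_i * log2(p_i) with p_i = f_i/40:
  p = 17/40 = 0.425000: log2(p) = -1.234465, -p*log2(p) = 0.524648
  p = 6/40 = 0.150000: log2(p) = -2.736966, -p*log2(p) = 0.410545
  p = 5/40 = 0.125000: log2(p) = -3.000000, -p*log2(p) = 0.375000
  p = 12/40 = 0.300000: log2(p) = -1.736966, -p*log2(p) = 0.521090
H = 0.524648 + 0.410545 + 0.375000 + 0.521090 = 1.831283

H = 1.8313 bits/symbol


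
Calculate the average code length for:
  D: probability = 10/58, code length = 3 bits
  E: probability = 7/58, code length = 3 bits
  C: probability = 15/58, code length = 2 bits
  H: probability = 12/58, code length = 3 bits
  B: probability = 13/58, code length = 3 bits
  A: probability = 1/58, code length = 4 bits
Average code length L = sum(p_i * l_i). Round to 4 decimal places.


Weighted contributions p_i * l_i:
  D: (10/58) * 3 = 30/58
  E: (7/58) * 3 = 21/58
  C: (15/58) * 2 = 30/58
  H: (12/58) * 3 = 36/58
  B: (13/58) * 3 = 39/58
  A: (1/58) * 4 = 4/58
Sum = (30 + 21 + 30 + 36 + 39 + 4)/58 = 160/58

L = 160/58 = 2.7586 bits/symbol


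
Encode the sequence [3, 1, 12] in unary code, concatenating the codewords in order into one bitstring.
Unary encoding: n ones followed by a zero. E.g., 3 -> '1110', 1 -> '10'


Encode each number as n ones followed by a terminating 0:
  3 -> 1110 (4 bits)
  1 -> 10 (2 bits)
  12 -> 1111111111110 (13 bits)
Total length = 4 + 2 + 13 = 19 bits.

Unary([3, 1, 12]) = 1110101111111111110 (19 bits)


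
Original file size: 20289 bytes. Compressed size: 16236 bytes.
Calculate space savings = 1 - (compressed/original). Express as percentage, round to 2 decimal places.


ratio = compressed/original = 16236/20289 = 0.800237
savings = 1 - ratio = 1 - 0.800237 = 0.199763
as a percentage: 0.199763 * 100 = 19.98%

Space savings = 1 - 16236/20289 = 19.98%


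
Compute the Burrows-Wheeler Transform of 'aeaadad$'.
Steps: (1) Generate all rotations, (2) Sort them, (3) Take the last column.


Rotations (sorted):
  0: $aeaadad -> last char: d
  1: aadad$ae -> last char: e
  2: ad$aeaad -> last char: d
  3: adad$aea -> last char: a
  4: aeaadad$ -> last char: $
  5: d$aeaada -> last char: a
  6: dad$aeaa -> last char: a
  7: eaadad$a -> last char: a


BWT = deda$aaa


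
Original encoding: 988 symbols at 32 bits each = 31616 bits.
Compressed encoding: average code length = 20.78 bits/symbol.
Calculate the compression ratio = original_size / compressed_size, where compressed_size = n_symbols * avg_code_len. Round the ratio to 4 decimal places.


original_size = n_symbols * orig_bits = 988 * 32 = 31616 bits
compressed_size = n_symbols * avg_code_len = 988 * 20.78 = 20530.64 bits
ratio = original_size / compressed_size = 31616 / 20530.64 = 1.5399

Compression ratio = 1.5399


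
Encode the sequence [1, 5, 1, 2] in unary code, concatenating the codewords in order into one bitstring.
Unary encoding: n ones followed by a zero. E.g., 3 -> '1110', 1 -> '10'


Encode each number as n ones followed by a terminating 0:
  1 -> 10 (2 bits)
  5 -> 111110 (6 bits)
  1 -> 10 (2 bits)
  2 -> 110 (3 bits)
Total length = 2 + 6 + 2 + 3 = 13 bits.

Unary([1, 5, 1, 2]) = 1011111010110 (13 bits)


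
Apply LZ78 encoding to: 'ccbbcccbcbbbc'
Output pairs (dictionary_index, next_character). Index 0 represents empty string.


LZ78 encoding steps:
Dictionary: {0: ''}
Step 1: w='' (idx 0), next='c' -> output (0, 'c'), add 'c' as idx 1
Step 2: w='c' (idx 1), next='b' -> output (1, 'b'), add 'cb' as idx 2
Step 3: w='' (idx 0), next='b' -> output (0, 'b'), add 'b' as idx 3
Step 4: w='c' (idx 1), next='c' -> output (1, 'c'), add 'cc' as idx 4
Step 5: w='cb' (idx 2), next='c' -> output (2, 'c'), add 'cbc' as idx 5
Step 6: w='b' (idx 3), next='b' -> output (3, 'b'), add 'bb' as idx 6
Step 7: w='b' (idx 3), next='c' -> output (3, 'c'), add 'bc' as idx 7


Encoded: [(0, 'c'), (1, 'b'), (0, 'b'), (1, 'c'), (2, 'c'), (3, 'b'), (3, 'c')]


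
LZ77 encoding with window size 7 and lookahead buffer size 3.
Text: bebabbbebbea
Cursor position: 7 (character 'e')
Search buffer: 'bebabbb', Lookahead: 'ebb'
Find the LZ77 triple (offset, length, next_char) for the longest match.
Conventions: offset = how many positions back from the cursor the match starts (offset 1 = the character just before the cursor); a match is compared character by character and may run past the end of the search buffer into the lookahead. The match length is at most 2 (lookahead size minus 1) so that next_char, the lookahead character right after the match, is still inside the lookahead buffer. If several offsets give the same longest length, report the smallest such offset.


Try each offset into the search buffer:
  offset=1 (pos 6, char 'b'): match length 0
  offset=2 (pos 5, char 'b'): match length 0
  offset=3 (pos 4, char 'b'): match length 0
  offset=4 (pos 3, char 'a'): match length 0
  offset=5 (pos 2, char 'b'): match length 0
  offset=6 (pos 1, char 'e'): match length 2
  offset=7 (pos 0, char 'b'): match length 0
Longest match has length 2 at offset 6.
next_char = character at position 7 + 2 = 9 -> 'b'

Best match: offset=6, length=2 (matching 'eb' starting at position 1)
LZ77 triple: (6, 2, 'b')


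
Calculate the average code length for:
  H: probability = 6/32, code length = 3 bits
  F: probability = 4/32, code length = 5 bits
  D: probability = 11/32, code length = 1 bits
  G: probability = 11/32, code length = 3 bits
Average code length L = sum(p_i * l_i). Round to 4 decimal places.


Weighted contributions p_i * l_i:
  H: (6/32) * 3 = 18/32
  F: (4/32) * 5 = 20/32
  D: (11/32) * 1 = 11/32
  G: (11/32) * 3 = 33/32
Sum = (18 + 20 + 11 + 33)/32 = 82/32

L = 82/32 = 2.5625 bits/symbol


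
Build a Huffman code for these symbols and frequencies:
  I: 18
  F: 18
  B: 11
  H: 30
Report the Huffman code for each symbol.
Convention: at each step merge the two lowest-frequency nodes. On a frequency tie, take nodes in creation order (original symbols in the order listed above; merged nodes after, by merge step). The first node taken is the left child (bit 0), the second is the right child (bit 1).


Huffman tree construction:
Step 1: Merge B(11) + I(18) = 29
Step 2: Merge F(18) + (B+I)(29) = 47
Step 3: Merge H(30) + (F+(B+I))(47) = 77
Read each symbol's code off the tree from the root (left child = 0, right child = 1).

Codes:
  I: 111 (length 3)
  F: 10 (length 2)
  B: 110 (length 3)
  H: 0 (length 1)
Average code length: 153/77 = 1.9870 bits/symbol


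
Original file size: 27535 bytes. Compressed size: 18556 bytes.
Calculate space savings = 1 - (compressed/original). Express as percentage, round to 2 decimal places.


ratio = compressed/original = 18556/27535 = 0.673906
savings = 1 - ratio = 1 - 0.673906 = 0.326094
as a percentage: 0.326094 * 100 = 32.61%

Space savings = 1 - 18556/27535 = 32.61%


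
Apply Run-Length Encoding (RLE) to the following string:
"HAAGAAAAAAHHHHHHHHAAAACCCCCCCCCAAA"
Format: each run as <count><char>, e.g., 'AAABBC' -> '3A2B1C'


Scanning runs left to right:
  i=0: run of 'H' x 1 -> '1H'
  i=1: run of 'A' x 2 -> '2A'
  i=3: run of 'G' x 1 -> '1G'
  i=4: run of 'A' x 6 -> '6A'
  i=10: run of 'H' x 8 -> '8H'
  i=18: run of 'A' x 4 -> '4A'
  i=22: run of 'C' x 9 -> '9C'
  i=31: run of 'A' x 3 -> '3A'

RLE = 1H2A1G6A8H4A9C3A


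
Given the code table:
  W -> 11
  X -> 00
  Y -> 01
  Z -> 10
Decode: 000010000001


Decoding:
00 -> X
00 -> X
10 -> Z
00 -> X
00 -> X
01 -> Y


Result: XXZXXY


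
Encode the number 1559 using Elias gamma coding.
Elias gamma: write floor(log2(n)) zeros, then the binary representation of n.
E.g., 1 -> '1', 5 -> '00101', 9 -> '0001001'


num_bits = floor(log2(1559)) + 1 = 11
leading_zeros = num_bits - 1 = 10
binary(1559) = 11000010111

Elias gamma(1559) = '0000000000' + '11000010111' = 000000000011000010111 (21 bits)


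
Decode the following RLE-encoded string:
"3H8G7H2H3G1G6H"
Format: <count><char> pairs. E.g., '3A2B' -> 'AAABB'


Expanding each <count><char> pair:
  3H -> 'HHH'
  8G -> 'GGGGGGGG'
  7H -> 'HHHHHHH'
  2H -> 'HH'
  3G -> 'GGG'
  1G -> 'G'
  6H -> 'HHHHHH'

Decoded = HHHGGGGGGGGHHHHHHHHHGGGGHHHHHH


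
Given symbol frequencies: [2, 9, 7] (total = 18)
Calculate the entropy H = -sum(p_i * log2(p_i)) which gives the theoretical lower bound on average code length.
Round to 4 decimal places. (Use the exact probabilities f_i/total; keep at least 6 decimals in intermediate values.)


Per-symbol terms -p_i * log2(p_i) with p_i = f_i/18:
  p = 2/18 = 0.111111: log2(p) = -3.169925, -p*log2(p) = 0.352214
  p = 9/18 = 0.500000: log2(p) = -1.000000, -p*log2(p) = 0.500000
  p = 7/18 = 0.388889: log2(p) = -1.362570, -p*log2(p) = 0.529888
H = 0.352214 + 0.500000 + 0.529888 = 1.382102

H = 1.3821 bits/symbol


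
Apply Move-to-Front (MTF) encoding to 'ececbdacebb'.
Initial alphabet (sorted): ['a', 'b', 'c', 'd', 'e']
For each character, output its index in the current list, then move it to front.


MTF encoding:
'e': index 4 in ['a', 'b', 'c', 'd', 'e'] -> ['e', 'a', 'b', 'c', 'd']
'c': index 3 in ['e', 'a', 'b', 'c', 'd'] -> ['c', 'e', 'a', 'b', 'd']
'e': index 1 in ['c', 'e', 'a', 'b', 'd'] -> ['e', 'c', 'a', 'b', 'd']
'c': index 1 in ['e', 'c', 'a', 'b', 'd'] -> ['c', 'e', 'a', 'b', 'd']
'b': index 3 in ['c', 'e', 'a', 'b', 'd'] -> ['b', 'c', 'e', 'a', 'd']
'd': index 4 in ['b', 'c', 'e', 'a', 'd'] -> ['d', 'b', 'c', 'e', 'a']
'a': index 4 in ['d', 'b', 'c', 'e', 'a'] -> ['a', 'd', 'b', 'c', 'e']
'c': index 3 in ['a', 'd', 'b', 'c', 'e'] -> ['c', 'a', 'd', 'b', 'e']
'e': index 4 in ['c', 'a', 'd', 'b', 'e'] -> ['e', 'c', 'a', 'd', 'b']
'b': index 4 in ['e', 'c', 'a', 'd', 'b'] -> ['b', 'e', 'c', 'a', 'd']
'b': index 0 in ['b', 'e', 'c', 'a', 'd'] -> ['b', 'e', 'c', 'a', 'd']


Output: [4, 3, 1, 1, 3, 4, 4, 3, 4, 4, 0]


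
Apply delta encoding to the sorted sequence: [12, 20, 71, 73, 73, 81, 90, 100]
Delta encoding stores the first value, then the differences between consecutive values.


First value: 12
Deltas:
  20 - 12 = 8
  71 - 20 = 51
  73 - 71 = 2
  73 - 73 = 0
  81 - 73 = 8
  90 - 81 = 9
  100 - 90 = 10


Delta encoded: [12, 8, 51, 2, 0, 8, 9, 10]


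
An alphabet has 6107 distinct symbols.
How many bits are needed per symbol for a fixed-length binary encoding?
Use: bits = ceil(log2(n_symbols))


log2(6107) = 12.5762
Bracket: 2^12 = 4096 < 6107 <= 2^13 = 8192
So ceil(log2(6107)) = 13

bits = ceil(log2(6107)) = ceil(12.5762) = 13 bits


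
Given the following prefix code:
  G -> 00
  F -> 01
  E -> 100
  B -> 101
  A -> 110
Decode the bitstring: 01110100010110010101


Decoding step by step:
Bits 01 -> F
Bits 110 -> A
Bits 100 -> E
Bits 01 -> F
Bits 01 -> F
Bits 100 -> E
Bits 101 -> B
Bits 01 -> F


Decoded message: FAEFFEBF


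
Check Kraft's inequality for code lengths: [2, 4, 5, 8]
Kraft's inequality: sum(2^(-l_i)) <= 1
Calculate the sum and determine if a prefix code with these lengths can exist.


Sum = 2^(-2) + 2^(-4) + 2^(-5) + 2^(-8)
    = 0.25 + 0.0625 + 0.03125 + 0.00390625
    = 89/256 = 0.34765625
Since 0.34765625 <= 1, Kraft's inequality IS satisfied.
A prefix code with these lengths CAN exist.

Kraft sum = 0.34765625. Satisfied.


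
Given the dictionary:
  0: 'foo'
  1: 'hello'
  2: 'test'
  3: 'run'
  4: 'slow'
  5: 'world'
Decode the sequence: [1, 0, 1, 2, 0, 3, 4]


Look up each index in the dictionary:
  1 -> 'hello'
  0 -> 'foo'
  1 -> 'hello'
  2 -> 'test'
  0 -> 'foo'
  3 -> 'run'
  4 -> 'slow'

Decoded: "hello foo hello test foo run slow"


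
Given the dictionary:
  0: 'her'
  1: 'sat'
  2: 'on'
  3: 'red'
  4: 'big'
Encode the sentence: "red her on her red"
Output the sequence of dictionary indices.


Look up each word in the dictionary:
  'red' -> 3
  'her' -> 0
  'on' -> 2
  'her' -> 0
  'red' -> 3

Encoded: [3, 0, 2, 0, 3]


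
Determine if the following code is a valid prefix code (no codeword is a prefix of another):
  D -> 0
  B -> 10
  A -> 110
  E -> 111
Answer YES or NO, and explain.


Checking each pair (does one codeword prefix another?):
  D='0' vs B='10': no prefix
  D='0' vs A='110': no prefix
  D='0' vs E='111': no prefix
  B='10' vs D='0': no prefix
  B='10' vs A='110': no prefix
  B='10' vs E='111': no prefix
  A='110' vs D='0': no prefix
  A='110' vs B='10': no prefix
  A='110' vs E='111': no prefix
  E='111' vs D='0': no prefix
  E='111' vs B='10': no prefix
  E='111' vs A='110': no prefix
No violation found over all pairs.

YES -- this is a valid prefix code. No codeword is a prefix of any other codeword.


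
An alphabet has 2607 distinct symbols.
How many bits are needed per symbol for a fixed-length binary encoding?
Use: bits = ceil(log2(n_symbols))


log2(2607) = 11.3482
Bracket: 2^11 = 2048 < 2607 <= 2^12 = 4096
So ceil(log2(2607)) = 12

bits = ceil(log2(2607)) = ceil(11.3482) = 12 bits
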